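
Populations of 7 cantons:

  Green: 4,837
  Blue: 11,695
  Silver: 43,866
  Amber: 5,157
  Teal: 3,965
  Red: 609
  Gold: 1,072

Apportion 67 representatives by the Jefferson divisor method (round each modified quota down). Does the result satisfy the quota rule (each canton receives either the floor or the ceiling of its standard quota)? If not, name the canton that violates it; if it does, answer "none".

Silver

Standard quotas: Green 4.552, Blue 11.005, Silver 41.278, Amber 4.853, Teal 3.731, Red 0.573, Gold 1.009.
Jefferson allocation: Green 4, Blue 11, Silver 43, Amber 5, Teal 3, Red 0, Gold 1.
Silver has quota 41.278 (lower 41, upper 42) but receives 43 — outside the quota interval.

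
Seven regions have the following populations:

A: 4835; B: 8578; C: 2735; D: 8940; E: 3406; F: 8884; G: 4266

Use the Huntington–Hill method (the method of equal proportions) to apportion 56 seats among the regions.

With divisor 754: modified quotas A 6.412, B 11.377, C 3.627, D 11.857, E 4.517, F 11.782, G 5.658.
Geometric-mean thresholds: A √(6·7)=6.481, B √(11·12)=11.489, C √(3·4)=3.464, D √(11·12)=11.489, E √(4·5)=4.472, F √(11·12)=11.489, G √(5·6)=5.477.
Each quota rounded against its threshold gives A 6, B 11, C 4, D 12, E 5, F 12, G 6 (total 56).

A 6, B 11, C 4, D 12, E 5, F 12, G 6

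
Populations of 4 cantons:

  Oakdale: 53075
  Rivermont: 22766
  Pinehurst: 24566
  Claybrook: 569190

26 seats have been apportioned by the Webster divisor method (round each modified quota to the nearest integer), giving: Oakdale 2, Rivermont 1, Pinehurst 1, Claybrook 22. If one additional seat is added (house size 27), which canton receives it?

Priority for the next seat is population ÷ (current seats + 0.5).
Priorities: Oakdale 21230.000, Rivermont 15177.333, Pinehurst 16377.333, Claybrook 25297.333.
Highest priority: Claybrook.

Claybrook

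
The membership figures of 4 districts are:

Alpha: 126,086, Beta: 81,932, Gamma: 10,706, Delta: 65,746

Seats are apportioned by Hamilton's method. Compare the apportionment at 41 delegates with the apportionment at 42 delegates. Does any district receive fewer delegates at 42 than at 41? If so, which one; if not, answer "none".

At 41 seats: Alpha 18, Beta 12, Gamma 2, Delta 9.
At 42 seats: Alpha 19, Beta 12, Gamma 1, Delta 10.
Gamma drops from 2 to 1.

Gamma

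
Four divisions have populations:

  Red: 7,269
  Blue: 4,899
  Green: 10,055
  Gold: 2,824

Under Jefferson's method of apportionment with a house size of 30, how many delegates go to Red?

Standard divisor 25047/30 ≈ 834.9; standard quotas: Red 8.706, Blue 5.868, Green 12.043, Gold 3.382.
Rounding down gives 8, 5, 12, 3 = 28 seats, so the divisor must be adjusted.
With modified divisor 800: modified quotas Red 9.086, Blue 6.124, Green 12.569, Gold 3.530.
Rounding down: Red 9, Blue 6, Green 12, Gold 3 (total 30).
Red receives 9.

9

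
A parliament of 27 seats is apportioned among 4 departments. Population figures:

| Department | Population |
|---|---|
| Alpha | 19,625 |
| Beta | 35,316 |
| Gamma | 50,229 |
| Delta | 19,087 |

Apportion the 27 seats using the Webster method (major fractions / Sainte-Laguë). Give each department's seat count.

Alpha 4; Beta 8; Gamma 11; Delta 4

Standard divisor 124257/27 ≈ 4602.111; standard quotas: Alpha 4.264, Beta 7.674, Gamma 10.914, Delta 4.147.
Rounding to the nearest integer gives Alpha 4, Beta 8, Gamma 11, Delta 4 — total 27, matching the house size, so no adjustment is needed.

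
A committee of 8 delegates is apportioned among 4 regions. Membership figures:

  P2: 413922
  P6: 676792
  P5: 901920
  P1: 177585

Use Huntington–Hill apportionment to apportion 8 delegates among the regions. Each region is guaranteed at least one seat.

With divisor 284493: modified quotas P2 1.455, P6 2.379, P5 3.170, P1 0.624.
Geometric-mean thresholds: P2 √(1·2)=1.414, P6 √(2·3)=2.449, P5 √(3·4)=3.464, P1 (min 1).
Each quota rounded against its threshold gives P2 2, P6 2, P5 3, P1 1 (total 8).

P2 2; P6 2; P5 3; P1 1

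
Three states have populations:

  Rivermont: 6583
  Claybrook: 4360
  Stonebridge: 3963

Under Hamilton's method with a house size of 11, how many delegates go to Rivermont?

Total 14906; standard divisor 14906/11 ≈ 1355.091.
Standard quotas: Rivermont 4.8580, Claybrook 3.2175, Stonebridge 2.9245.
Lower quotas: Rivermont 4, Claybrook 3, Stonebridge 2 (sum 9, leaving 2 seats).
Remainders in descending order: Stonebridge 0.9245, Rivermont 0.8580, Claybrook 0.2175.
The surplus seats go to Stonebridge, Rivermont.
Rivermont receives 5.

5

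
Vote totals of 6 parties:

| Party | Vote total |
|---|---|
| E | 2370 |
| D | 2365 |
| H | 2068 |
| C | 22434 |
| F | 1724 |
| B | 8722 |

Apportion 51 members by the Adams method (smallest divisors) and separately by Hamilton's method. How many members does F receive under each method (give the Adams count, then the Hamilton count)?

Adams: E 3, D 3, H 3, C 28, F 3, B 11.
Hamilton: E 3, D 3, H 3, C 29, F 2, B 11.
F gets 3 under Adams and 2 under Hamilton.

3 and 2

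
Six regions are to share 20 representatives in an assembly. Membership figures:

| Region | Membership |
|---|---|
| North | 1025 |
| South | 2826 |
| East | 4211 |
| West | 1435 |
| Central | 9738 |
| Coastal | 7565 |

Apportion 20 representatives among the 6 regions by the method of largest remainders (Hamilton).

North 1, South 2, East 3, West 1, Central 7, Coastal 6

The standard divisor is 26800/20 = 1340.
Standard quotas: North 0.7649, South 2.1090, East 3.1425, West 1.0709, Central 7.2672, Coastal 5.6455.
Lower quotas: North 0, South 2, East 3, West 1, Central 7, Coastal 5 (sum 18, leaving 2 seats).
Remainders in descending order: North 0.7649, Coastal 0.6455, Central 0.2672, East 0.1425, South 0.1090, West 0.0709.
The surplus seats go to North, Coastal.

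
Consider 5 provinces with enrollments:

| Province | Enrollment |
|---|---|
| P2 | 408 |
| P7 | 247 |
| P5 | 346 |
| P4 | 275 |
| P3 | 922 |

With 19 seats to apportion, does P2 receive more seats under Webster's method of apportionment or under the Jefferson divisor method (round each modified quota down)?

Webster

Webster: P2 4, P7 2, P5 3, P4 2, P3 8.
Jefferson: P2 3, P7 2, P5 3, P4 2, P3 9.
P2 gets 4 under Webster and 3 under Jefferson.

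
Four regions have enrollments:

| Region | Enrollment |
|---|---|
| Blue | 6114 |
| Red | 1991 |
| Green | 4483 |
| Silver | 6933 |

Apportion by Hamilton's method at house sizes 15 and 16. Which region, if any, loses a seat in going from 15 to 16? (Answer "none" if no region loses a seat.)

Red

At 15 seats: Blue 5, Red 2, Green 3, Silver 5.
At 16 seats: Blue 5, Red 1, Green 4, Silver 6.
Red drops from 2 to 1.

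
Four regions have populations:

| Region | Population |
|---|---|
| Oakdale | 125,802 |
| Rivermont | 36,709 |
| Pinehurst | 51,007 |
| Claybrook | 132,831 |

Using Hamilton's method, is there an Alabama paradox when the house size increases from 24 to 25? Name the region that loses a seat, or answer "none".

At 24 seats: Oakdale 9, Rivermont 3, Pinehurst 3, Claybrook 9.
At 25 seats: Oakdale 9, Rivermont 3, Pinehurst 4, Claybrook 9.
No region's allocation decreased.

none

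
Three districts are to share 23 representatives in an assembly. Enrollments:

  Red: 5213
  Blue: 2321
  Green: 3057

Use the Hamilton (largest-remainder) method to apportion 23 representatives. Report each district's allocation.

Red 11, Blue 5, Green 7

Total 10591; standard divisor 10591/23 ≈ 460.478.
Standard quotas: Red 11.3208, Blue 5.0404, Green 6.6387.
Lower quotas: Red 11, Blue 5, Green 6 (sum 22, leaving 1 seat).
Remainders in descending order: Green 0.6387, Red 0.3208, Blue 0.0404.
The surplus seat goes to Green.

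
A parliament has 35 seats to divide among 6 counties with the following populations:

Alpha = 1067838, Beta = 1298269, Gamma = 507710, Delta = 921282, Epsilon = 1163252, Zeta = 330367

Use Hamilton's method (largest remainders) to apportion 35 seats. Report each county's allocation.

Total 5288718; standard divisor 5288718/35 ≈ 151106.229.
Standard quotas: Alpha 7.0668, Beta 8.5918, Gamma 3.3600, Delta 6.0969, Epsilon 7.6982, Zeta 2.1863.
Lower quotas: Alpha 7, Beta 8, Gamma 3, Delta 6, Epsilon 7, Zeta 2 (sum 33, leaving 2 seats).
Remainders in descending order: Epsilon 0.6982, Beta 0.5918, Gamma 0.3600, Zeta 0.1863, Delta 0.0969, Alpha 0.0668.
The surplus seats go to Epsilon, Beta.

Alpha 7; Beta 9; Gamma 3; Delta 6; Epsilon 8; Zeta 2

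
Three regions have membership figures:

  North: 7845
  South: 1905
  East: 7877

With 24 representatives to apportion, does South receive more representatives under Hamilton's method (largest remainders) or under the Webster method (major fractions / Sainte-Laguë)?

Webster

Hamilton: North 11, South 2, East 11.
Webster: North 10, South 3, East 11.
South gets 2 under Hamilton and 3 under Webster.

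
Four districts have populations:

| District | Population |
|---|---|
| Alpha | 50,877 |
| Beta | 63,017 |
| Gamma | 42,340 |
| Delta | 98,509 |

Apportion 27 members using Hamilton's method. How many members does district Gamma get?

The standard divisor is 254743/27 ≈ 9434.926.
Standard quotas: Alpha 5.3924, Beta 6.6791, Gamma 4.4876, Delta 10.4409.
Lower quotas: Alpha 5, Beta 6, Gamma 4, Delta 10 (sum 25, leaving 2 seats).
Remainders in descending order: Beta 0.6791, Gamma 0.4876, Delta 0.4409, Alpha 0.3924.
Largest remainders: Beta, Gamma receive the extra seats.
Gamma receives 5.

5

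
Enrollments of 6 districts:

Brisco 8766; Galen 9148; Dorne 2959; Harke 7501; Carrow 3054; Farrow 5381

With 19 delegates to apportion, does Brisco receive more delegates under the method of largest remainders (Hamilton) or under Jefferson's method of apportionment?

Jefferson

Hamilton: Brisco 4, Galen 5, Dorne 1, Harke 4, Carrow 2, Farrow 3.
Jefferson: Brisco 5, Galen 5, Dorne 1, Harke 4, Carrow 1, Farrow 3.
Brisco gets 4 under Hamilton and 5 under Jefferson.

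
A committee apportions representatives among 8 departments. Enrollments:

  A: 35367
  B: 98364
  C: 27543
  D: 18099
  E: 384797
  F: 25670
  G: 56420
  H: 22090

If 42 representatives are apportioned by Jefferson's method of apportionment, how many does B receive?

6

Standard divisor 668350/42 ≈ 15913.095; standard quotas: A 2.223, B 6.181, C 1.731, D 1.137, E 24.181, F 1.613, G 3.546, H 1.388.
Rounding down gives 2, 6, 1, 1, 24, 1, 3, 1 = 39 seats, so the divisor must be adjusted.
With modified divisor 14200: modified quotas A 2.491, B 6.927, C 1.940, D 1.275, E 27.098, F 1.808, G 3.973, H 1.556.
Rounding down: A 2, B 6, C 1, D 1, E 27, F 1, G 3, H 1 (total 42).
B receives 6.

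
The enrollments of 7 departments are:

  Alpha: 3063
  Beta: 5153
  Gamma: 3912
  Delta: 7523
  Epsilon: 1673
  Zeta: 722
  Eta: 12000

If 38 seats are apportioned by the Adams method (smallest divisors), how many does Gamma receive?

4

Standard divisor 34046/38 ≈ 895.947; standard quotas: Alpha 3.419, Beta 5.751, Gamma 4.366, Delta 8.397, Epsilon 1.867, Zeta 0.806, Eta 13.394.
Rounding up gives 4, 6, 5, 9, 2, 1, 14 = 41 seats, so the divisor must be adjusted.
With modified divisor 990: modified quotas Alpha 3.094, Beta 5.205, Gamma 3.952, Delta 7.599, Epsilon 1.690, Zeta 0.729, Eta 12.121.
Rounding up: Alpha 4, Beta 6, Gamma 4, Delta 8, Epsilon 2, Zeta 1, Eta 13 (total 38).
Gamma receives 4.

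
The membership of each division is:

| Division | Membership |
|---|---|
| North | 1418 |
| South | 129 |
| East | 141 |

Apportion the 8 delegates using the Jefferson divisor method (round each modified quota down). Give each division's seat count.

North: 8; South: 0; East: 0

Standard divisor 1688/8 ≈ 211; standard quotas: North 6.720, South 0.611, East 0.668.
Rounding down gives 6, 0, 0 = 6 seats, so the divisor must be adjusted.
With modified divisor 170: modified quotas North 8.341, South 0.759, East 0.829.
Rounding down: North 8, South 0, East 0 (total 8).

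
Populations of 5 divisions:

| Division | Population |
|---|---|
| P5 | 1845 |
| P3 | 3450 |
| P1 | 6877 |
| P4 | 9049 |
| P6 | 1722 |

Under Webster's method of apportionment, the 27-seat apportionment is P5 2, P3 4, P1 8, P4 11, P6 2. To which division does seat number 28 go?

Priority for the next seat is population ÷ (current seats + 0.5).
Priorities: P5 738.000, P3 766.667, P1 809.059, P4 786.870, P6 688.800.
Highest priority: P1.

P1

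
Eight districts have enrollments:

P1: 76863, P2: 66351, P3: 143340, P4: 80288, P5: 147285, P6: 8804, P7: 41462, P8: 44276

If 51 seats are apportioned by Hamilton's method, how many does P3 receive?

12

Total 608669; standard divisor 608669/51 ≈ 11934.686.
Standard quotas: P1 6.4403, P2 5.5595, P3 12.0104, P4 6.7273, P5 12.3409, P6 0.7377, P7 3.4741, P8 3.7099.
Lower quotas: P1 6, P2 5, P3 12, P4 6, P5 12, P6 0, P7 3, P8 3 (sum 47, leaving 4 seats).
Remainders in descending order: P6 0.7377, P4 0.7273, P8 0.7099, P2 0.5595, P7 0.4741, P1 0.4403, P5 0.3409, P3 0.0104.
The surplus seats go to P6, P4, P8, P2.
P3 receives 12.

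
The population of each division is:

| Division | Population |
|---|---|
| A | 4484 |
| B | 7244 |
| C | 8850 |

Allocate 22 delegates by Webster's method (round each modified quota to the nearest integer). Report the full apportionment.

Standard divisor 20578/22 ≈ 935.364; standard quotas: A 4.794, B 7.745, C 9.462.
Rounding to the nearest integer gives A 5, B 8, C 9 — total 22, matching the house size, so no adjustment is needed.

A=5, B=8, C=9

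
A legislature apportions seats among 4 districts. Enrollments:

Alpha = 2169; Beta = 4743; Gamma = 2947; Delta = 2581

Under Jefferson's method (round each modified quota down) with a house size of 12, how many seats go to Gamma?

Standard divisor 12440/12 ≈ 1036.667; standard quotas: Alpha 2.092, Beta 4.575, Gamma 2.843, Delta 2.490.
Rounding down gives 2, 4, 2, 2 = 10 seats, so the divisor must be adjusted.
With modified divisor 900: modified quotas Alpha 2.410, Beta 5.270, Gamma 3.274, Delta 2.868.
Rounding down: Alpha 2, Beta 5, Gamma 3, Delta 2 (total 12).
Gamma receives 3.

3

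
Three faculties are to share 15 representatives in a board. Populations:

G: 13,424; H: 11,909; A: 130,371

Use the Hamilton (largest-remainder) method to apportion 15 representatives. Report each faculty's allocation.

The standard divisor is 155704/15 ≈ 10380.267.
Standard quotas: G 1.2932, H 1.1473, A 12.5595.
Lower quotas: G 1, H 1, A 12 (sum 14, leaving 1 seat).
Remainders in descending order: A 0.5595, G 0.2932, H 0.1473.
Largest remainder: A receives the extra seat.

G 1; H 1; A 13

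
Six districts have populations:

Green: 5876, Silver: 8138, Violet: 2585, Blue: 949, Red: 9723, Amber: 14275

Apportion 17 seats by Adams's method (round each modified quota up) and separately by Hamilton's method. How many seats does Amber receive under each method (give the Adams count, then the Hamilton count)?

Adams: Green 3, Silver 3, Violet 1, Blue 1, Red 4, Amber 5.
Hamilton: Green 3, Silver 3, Violet 1, Blue 0, Red 4, Amber 6.
Amber gets 5 under Adams and 6 under Hamilton.

5 and 6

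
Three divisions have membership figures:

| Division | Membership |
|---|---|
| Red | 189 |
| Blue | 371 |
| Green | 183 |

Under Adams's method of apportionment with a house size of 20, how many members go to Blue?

Standard divisor 743/20 ≈ 37.15; standard quotas: Red 5.087, Blue 9.987, Green 4.926.
Rounding up gives 6, 10, 5 = 21 seats, so the divisor must be adjusted.
With modified divisor 40: modified quotas Red 4.725, Blue 9.275, Green 4.575.
Rounding up: Red 5, Blue 10, Green 5 (total 20).
Blue receives 10.

10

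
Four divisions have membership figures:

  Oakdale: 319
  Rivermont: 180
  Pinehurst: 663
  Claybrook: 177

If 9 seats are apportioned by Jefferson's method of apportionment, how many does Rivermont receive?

1

Standard divisor 1339/9 ≈ 148.778; standard quotas: Oakdale 2.144, Rivermont 1.210, Pinehurst 4.456, Claybrook 1.190.
Rounding down gives 2, 1, 4, 1 = 8 seats, so the divisor must be adjusted.
With modified divisor 120: modified quotas Oakdale 2.658, Rivermont 1.500, Pinehurst 5.525, Claybrook 1.475.
Rounding down: Oakdale 2, Rivermont 1, Pinehurst 5, Claybrook 1 (total 9).
Rivermont receives 1.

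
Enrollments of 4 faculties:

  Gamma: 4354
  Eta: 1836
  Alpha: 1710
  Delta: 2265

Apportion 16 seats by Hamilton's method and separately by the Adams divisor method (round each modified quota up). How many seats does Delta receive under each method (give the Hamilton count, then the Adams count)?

Hamilton: Gamma 7, Eta 3, Alpha 3, Delta 3.
Adams: Gamma 6, Eta 3, Alpha 3, Delta 4.
Delta gets 3 under Hamilton and 4 under Adams.

3 and 4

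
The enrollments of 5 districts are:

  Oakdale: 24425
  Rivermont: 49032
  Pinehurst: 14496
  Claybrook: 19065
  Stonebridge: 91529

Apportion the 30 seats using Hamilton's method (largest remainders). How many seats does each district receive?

Standard divisor: 198547 ÷ 30 ≈ 6618.233.
Standard quotas: Oakdale 3.6906, Rivermont 7.4086, Pinehurst 2.1903, Claybrook 2.8807, Stonebridge 13.8298.
Lower quotas: Oakdale 3, Rivermont 7, Pinehurst 2, Claybrook 2, Stonebridge 13 (sum 27, leaving 3 seats).
Remainders in descending order: Claybrook 0.8807, Stonebridge 0.8298, Oakdale 0.6906, Rivermont 0.4086, Pinehurst 0.1903.
Largest remainders: Claybrook, Stonebridge, Oakdale receive the extra seats.

Oakdale: 4, Rivermont: 7, Pinehurst: 2, Claybrook: 3, Stonebridge: 14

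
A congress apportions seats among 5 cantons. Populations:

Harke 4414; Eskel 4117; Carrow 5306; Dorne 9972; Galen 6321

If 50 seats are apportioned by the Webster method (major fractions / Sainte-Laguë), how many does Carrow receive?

Standard divisor 30130/50 ≈ 602.6; standard quotas: Harke 7.325, Eskel 6.832, Carrow 8.805, Dorne 16.548, Galen 10.490.
Rounding to the nearest integer gives Harke 7, Eskel 7, Carrow 9, Dorne 17, Galen 10 — total 50, matching the house size, so no adjustment is needed.
Carrow receives 9.

9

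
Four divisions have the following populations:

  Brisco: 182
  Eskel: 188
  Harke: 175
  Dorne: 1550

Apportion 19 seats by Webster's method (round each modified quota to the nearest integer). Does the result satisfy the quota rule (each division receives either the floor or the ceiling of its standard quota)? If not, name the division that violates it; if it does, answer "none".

Standard quotas: Brisco 1.651, Eskel 1.705, Harke 1.587, Dorne 14.057.
Webster allocation: Brisco 2, Eskel 2, Harke 2, Dorne 13.
Dorne has quota 14.057 (lower 14, upper 15) but receives 13 — outside the quota interval.

Dorne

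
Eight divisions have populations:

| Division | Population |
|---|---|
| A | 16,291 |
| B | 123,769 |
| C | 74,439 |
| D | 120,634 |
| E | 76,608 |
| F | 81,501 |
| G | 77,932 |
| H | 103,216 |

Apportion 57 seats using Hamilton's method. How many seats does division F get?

The standard divisor is 674390/57 ≈ 11831.404.
Standard quotas: A 1.3769, B 10.4611, C 6.2916, D 10.1961, E 6.4750, F 6.8885, G 6.5869, H 8.7239.
Lower quotas: A 1, B 10, C 6, D 10, E 6, F 6, G 6, H 8 (sum 53, leaving 4 seats).
Remainders in descending order: F 0.8885, H 0.7239, G 0.5869, E 0.4750, B 0.4611, A 0.3769, C 0.2916, D 0.1961.
Largest remainders: F, H, G, E receive the extra seats.
F receives 7.

7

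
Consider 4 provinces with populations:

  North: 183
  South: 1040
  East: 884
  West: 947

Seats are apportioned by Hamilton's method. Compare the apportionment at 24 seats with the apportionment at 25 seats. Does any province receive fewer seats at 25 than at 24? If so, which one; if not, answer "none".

At 24 seats: North 1, South 8, East 7, West 8.
At 25 seats: North 1, South 9, East 7, West 8.
No province's allocation decreased.

none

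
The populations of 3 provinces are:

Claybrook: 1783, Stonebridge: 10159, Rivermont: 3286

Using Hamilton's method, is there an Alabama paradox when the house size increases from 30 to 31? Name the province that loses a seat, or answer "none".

At 30 seats: Claybrook 4, Stonebridge 20, Rivermont 6.
At 31 seats: Claybrook 3, Stonebridge 21, Rivermont 7.
Claybrook drops from 4 to 3.

Claybrook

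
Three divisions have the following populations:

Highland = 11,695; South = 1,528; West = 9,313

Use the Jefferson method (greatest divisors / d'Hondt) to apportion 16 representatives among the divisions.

Highland 8, South 1, West 7

Standard divisor 22536/16 ≈ 1408.5; standard quotas: Highland 8.303, South 1.085, West 6.612.
Rounding down gives 8, 1, 6 = 15 seats, so the divisor must be adjusted.
With modified divisor 1310: modified quotas Highland 8.927, South 1.166, West 7.109.
Rounding down: Highland 8, South 1, West 7 (total 16).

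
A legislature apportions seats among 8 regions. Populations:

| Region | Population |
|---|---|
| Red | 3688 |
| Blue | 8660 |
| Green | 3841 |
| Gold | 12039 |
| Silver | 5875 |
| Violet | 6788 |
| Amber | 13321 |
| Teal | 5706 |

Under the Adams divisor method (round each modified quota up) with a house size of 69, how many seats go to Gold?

Standard divisor 59918/69 ≈ 868.377; standard quotas: Red 4.247, Blue 9.973, Green 4.423, Gold 13.864, Silver 6.765, Violet 7.817, Amber 15.340, Teal 6.571.
Rounding up gives 5, 10, 5, 14, 7, 8, 16, 7 = 72 seats, so the divisor must be adjusted.
With modified divisor 940: modified quotas Red 3.923, Blue 9.213, Green 4.086, Gold 12.807, Silver 6.250, Violet 7.221, Amber 14.171, Teal 6.070.
Rounding up: Red 4, Blue 10, Green 5, Gold 13, Silver 7, Violet 8, Amber 15, Teal 7 (total 69).
Gold receives 13.

13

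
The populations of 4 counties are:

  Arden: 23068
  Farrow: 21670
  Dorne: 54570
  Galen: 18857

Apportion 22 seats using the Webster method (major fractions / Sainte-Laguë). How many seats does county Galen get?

4

Standard divisor 118165/22 ≈ 5371.136; standard quotas: Arden 4.295, Farrow 4.035, Dorne 10.160, Galen 3.511.
Rounding to the nearest integer gives Arden 4, Farrow 4, Dorne 10, Galen 4 — total 22, matching the house size, so no adjustment is needed.
Galen receives 4.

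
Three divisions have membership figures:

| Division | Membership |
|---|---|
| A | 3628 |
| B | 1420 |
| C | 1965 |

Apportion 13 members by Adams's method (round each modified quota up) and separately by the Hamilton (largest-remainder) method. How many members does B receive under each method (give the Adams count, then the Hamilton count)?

3 and 2

Adams: A 6, B 3, C 4.
Hamilton: A 7, B 2, C 4.
B gets 3 under Adams and 2 under Hamilton.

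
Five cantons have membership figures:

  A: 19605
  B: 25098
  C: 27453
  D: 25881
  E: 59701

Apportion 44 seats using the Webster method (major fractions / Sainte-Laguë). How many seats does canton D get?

7

Standard divisor 157738/44 ≈ 3584.955; standard quotas: A 5.469, B 7.001, C 7.658, D 7.219, E 16.653.
Rounding to the nearest integer gives A 5, B 7, C 8, D 7, E 17 — total 44, matching the house size, so no adjustment is needed.
D receives 7.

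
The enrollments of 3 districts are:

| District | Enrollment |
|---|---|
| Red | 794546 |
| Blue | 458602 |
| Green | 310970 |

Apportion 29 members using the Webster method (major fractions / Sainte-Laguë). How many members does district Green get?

Standard divisor 1564118/29 ≈ 53935.103; standard quotas: Red 14.732, Blue 8.503, Green 5.766.
Rounding to the nearest integer gives 15, 9, 6 = 30 seats, so the divisor must be adjusted.
With modified divisor 54400: modified quotas Red 14.606, Blue 8.430, Green 5.716.
Rounding to the nearest integer: Red 15, Blue 8, Green 6 (total 29).
Green receives 6.

6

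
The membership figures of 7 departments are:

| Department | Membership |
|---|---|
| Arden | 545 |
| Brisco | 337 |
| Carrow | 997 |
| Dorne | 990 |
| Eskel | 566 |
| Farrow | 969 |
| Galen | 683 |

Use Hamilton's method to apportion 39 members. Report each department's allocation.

Arden 4, Brisco 3, Carrow 8, Dorne 8, Eskel 4, Farrow 7, Galen 5

The standard divisor is 5087/39 ≈ 130.436.
Standard quotas: Arden 4.178, Brisco 2.584, Carrow 7.644, Dorne 7.590, Eskel 4.339, Farrow 7.429, Galen 5.236.
Lower quotas: Arden 4, Brisco 2, Carrow 7, Dorne 7, Eskel 4, Farrow 7, Galen 5 (sum 36, leaving 3 seats).
Remainders in descending order: Carrow 0.644, Dorne 0.590, Brisco 0.584, Farrow 0.429, Eskel 0.339, Galen 0.236, Arden 0.178.
Largest remainders: Carrow, Dorne, Brisco receive the extra seats.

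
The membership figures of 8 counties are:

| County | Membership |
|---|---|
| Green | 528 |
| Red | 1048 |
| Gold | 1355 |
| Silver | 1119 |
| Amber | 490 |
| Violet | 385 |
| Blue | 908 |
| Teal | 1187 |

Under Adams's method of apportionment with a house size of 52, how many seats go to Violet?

3

Standard divisor 7020/52 ≈ 135; standard quotas: Green 3.911, Red 7.763, Gold 10.037, Silver 8.289, Amber 3.630, Violet 2.852, Blue 6.726, Teal 8.793.
Rounding up gives 4, 8, 11, 9, 4, 3, 7, 9 = 55 seats, so the divisor must be adjusted.
With modified divisor 149: modified quotas Green 3.544, Red 7.034, Gold 9.094, Silver 7.510, Amber 3.289, Violet 2.584, Blue 6.094, Teal 7.966.
Rounding up: Green 4, Red 8, Gold 10, Silver 8, Amber 4, Violet 3, Blue 7, Teal 8 (total 52).
Violet receives 3.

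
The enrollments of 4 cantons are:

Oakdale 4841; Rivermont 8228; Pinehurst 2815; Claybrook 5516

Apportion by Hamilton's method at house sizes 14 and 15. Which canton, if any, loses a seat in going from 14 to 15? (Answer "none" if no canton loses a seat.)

none

At 14 seats: Oakdale 3, Rivermont 5, Pinehurst 2, Claybrook 4.
At 15 seats: Oakdale 3, Rivermont 6, Pinehurst 2, Claybrook 4.
No canton's allocation decreased.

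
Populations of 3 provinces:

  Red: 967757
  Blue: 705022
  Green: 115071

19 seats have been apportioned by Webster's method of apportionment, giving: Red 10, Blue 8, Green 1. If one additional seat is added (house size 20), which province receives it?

Priority for the next seat is population ÷ (current seats + 0.5).
Priorities: Red 92167.333, Blue 82943.765, Green 76714.000.
Highest priority: Red.

Red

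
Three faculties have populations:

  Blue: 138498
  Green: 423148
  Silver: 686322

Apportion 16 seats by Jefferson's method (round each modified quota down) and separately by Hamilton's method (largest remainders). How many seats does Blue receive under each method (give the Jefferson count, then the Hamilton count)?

Jefferson: Blue 1, Green 6, Silver 9.
Hamilton: Blue 2, Green 5, Silver 9.
Blue gets 1 under Jefferson and 2 under Hamilton.

1 and 2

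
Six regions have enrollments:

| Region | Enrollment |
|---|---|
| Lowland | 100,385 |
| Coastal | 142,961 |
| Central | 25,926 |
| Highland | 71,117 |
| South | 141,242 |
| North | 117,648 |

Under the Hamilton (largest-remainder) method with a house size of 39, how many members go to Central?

The standard divisor is 599279/39 ≈ 15366.128.
Standard quotas: Lowland 6.5329, Coastal 9.3036, Central 1.6872, Highland 4.6282, South 9.1918, North 7.6563.
Lower quotas: Lowland 6, Coastal 9, Central 1, Highland 4, South 9, North 7 (sum 36, leaving 3 seats).
Remainders in descending order: Central 0.6872, North 0.6563, Highland 0.6282, Lowland 0.5329, Coastal 0.3036, South 0.1918.
Largest remainders: Central, North, Highland receive the extra seats.
Central receives 2.

2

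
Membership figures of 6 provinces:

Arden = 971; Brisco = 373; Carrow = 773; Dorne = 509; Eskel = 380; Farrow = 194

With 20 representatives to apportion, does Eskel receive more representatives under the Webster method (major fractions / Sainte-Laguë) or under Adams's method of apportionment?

Webster

Webster: Arden 6, Brisco 2, Carrow 5, Dorne 3, Eskel 3, Farrow 1.
Adams: Arden 6, Brisco 2, Carrow 5, Dorne 3, Eskel 2, Farrow 2.
Eskel gets 3 under Webster and 2 under Adams.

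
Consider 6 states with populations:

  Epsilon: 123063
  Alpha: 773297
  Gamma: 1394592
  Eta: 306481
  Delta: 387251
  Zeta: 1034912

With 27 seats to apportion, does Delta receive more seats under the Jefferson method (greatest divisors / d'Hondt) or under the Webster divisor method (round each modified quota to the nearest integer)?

Webster

Jefferson: Epsilon 0, Alpha 5, Gamma 10, Eta 2, Delta 2, Zeta 8.
Webster: Epsilon 1, Alpha 5, Gamma 9, Eta 2, Delta 3, Zeta 7.
Delta gets 2 under Jefferson and 3 under Webster.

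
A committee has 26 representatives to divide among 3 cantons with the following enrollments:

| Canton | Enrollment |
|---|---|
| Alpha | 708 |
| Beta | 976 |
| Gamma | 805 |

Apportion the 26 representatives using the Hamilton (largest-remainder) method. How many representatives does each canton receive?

The standard divisor is 2489/26 ≈ 95.731.
Standard quotas: Alpha 7.396, Beta 10.195, Gamma 8.409.
Lower quotas: Alpha 7, Beta 10, Gamma 8 (sum 25, leaving 1 seat).
Remainders in descending order: Gamma 0.409, Alpha 0.396, Beta 0.195.
Largest remainder: Gamma receives the extra seat.

Alpha=7, Beta=10, Gamma=9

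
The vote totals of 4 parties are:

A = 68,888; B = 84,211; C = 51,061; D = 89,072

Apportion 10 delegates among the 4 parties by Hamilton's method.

Total 293232; standard divisor 293232/10 ≈ 29323.2.
Standard quotas: A 2.3493, B 2.8718, C 1.7413, D 3.0376.
Lower quotas: A 2, B 2, C 1, D 3 (sum 8, leaving 2 seats).
Remainders in descending order: B 0.8718, C 0.7413, A 0.3493, D 0.0376.
Largest remainders: B, C receive the extra seats.

A=2; B=3; C=2; D=3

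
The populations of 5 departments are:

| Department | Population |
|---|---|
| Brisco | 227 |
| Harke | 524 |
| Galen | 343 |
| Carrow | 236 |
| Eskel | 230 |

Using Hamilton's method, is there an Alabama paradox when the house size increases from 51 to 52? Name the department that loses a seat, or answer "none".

none

At 51 seats: Brisco 7, Harke 17, Galen 11, Carrow 8, Eskel 8.
At 52 seats: Brisco 8, Harke 17, Galen 11, Carrow 8, Eskel 8.
No department's allocation decreased.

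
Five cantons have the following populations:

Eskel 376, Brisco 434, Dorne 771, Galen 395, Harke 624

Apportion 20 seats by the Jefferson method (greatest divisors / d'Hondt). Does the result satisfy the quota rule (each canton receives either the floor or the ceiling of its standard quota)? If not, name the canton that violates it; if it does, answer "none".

Standard quotas: Eskel 2.892, Brisco 3.338, Dorne 5.931, Galen 3.038, Harke 4.800.
Jefferson allocation: Eskel 3, Brisco 3, Dorne 6, Galen 3, Harke 5.
Every allocation lies between the lower and upper quota.

none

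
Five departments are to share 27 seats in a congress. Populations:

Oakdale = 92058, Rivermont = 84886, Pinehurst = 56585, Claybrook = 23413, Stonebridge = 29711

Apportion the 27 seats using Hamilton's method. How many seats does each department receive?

Standard divisor: 286653 ÷ 27 ≈ 10616.778.
Standard quotas: Oakdale 8.6710, Rivermont 7.9955, Pinehurst 5.3298, Claybrook 2.2053, Stonebridge 2.7985.
Lower quotas: Oakdale 8, Rivermont 7, Pinehurst 5, Claybrook 2, Stonebridge 2 (sum 24, leaving 3 seats).
Remainders in descending order: Rivermont 0.9955, Stonebridge 0.7985, Oakdale 0.6710, Pinehurst 0.3298, Claybrook 0.2053.
The surplus seats go to Rivermont, Stonebridge, Oakdale.

Oakdale=9; Rivermont=8; Pinehurst=5; Claybrook=2; Stonebridge=3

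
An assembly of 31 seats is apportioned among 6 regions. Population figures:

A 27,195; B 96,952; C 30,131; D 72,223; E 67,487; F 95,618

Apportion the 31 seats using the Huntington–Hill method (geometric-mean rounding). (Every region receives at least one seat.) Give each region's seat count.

With divisor 12549: modified quotas A 2.167, B 7.726, C 2.401, D 5.755, E 5.378, F 7.620.
Geometric-mean thresholds: A √(2·3)=2.449, B √(7·8)=7.483, C √(2·3)=2.449, D √(5·6)=5.477, E √(5·6)=5.477, F √(7·8)=7.483.
Each quota rounded against its threshold gives A 2, B 8, C 2, D 6, E 5, F 8 (total 31).

A: 2, B: 8, C: 2, D: 6, E: 5, F: 8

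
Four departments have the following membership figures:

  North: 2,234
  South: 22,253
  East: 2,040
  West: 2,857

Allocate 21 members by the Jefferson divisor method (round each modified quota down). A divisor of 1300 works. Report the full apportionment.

North 1; South 17; East 1; West 2

With modified divisor 1300: modified quotas North 1.718, South 17.118, East 1.569, West 2.198.
Rounding down: North 1, South 17, East 1, West 2 (total 21).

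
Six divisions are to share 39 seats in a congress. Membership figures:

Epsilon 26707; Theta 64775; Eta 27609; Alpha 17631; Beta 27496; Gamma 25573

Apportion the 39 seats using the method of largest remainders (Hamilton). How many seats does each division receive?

Standard divisor: 189791 ÷ 39 ≈ 4866.436.
Standard quotas: Epsilon 5.4880, Theta 13.3106, Eta 5.6734, Alpha 3.6230, Beta 5.6501, Gamma 5.2550.
Lower quotas: Epsilon 5, Theta 13, Eta 5, Alpha 3, Beta 5, Gamma 5 (sum 36, leaving 3 seats).
Remainders in descending order: Eta 0.6734, Beta 0.6501, Alpha 0.6230, Epsilon 0.4880, Theta 0.3106, Gamma 0.2550.
Largest remainders: Eta, Beta, Alpha receive the extra seats.

Epsilon: 5; Theta: 13; Eta: 6; Alpha: 4; Beta: 6; Gamma: 5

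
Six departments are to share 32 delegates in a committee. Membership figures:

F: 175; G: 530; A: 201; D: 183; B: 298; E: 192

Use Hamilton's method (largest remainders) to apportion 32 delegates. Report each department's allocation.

Total 1579; standard divisor 1579/32 ≈ 49.344.
Standard quotas: F 3.547, G 10.741, A 4.073, D 3.709, B 6.039, E 3.891.
Lower quotas: F 3, G 10, A 4, D 3, B 6, E 3 (sum 29, leaving 3 seats).
Remainders in descending order: E 0.891, G 0.741, D 0.709, F 0.547, A 0.073, B 0.039.
Largest remainders: E, G, D receive the extra seats.

F 3; G 11; A 4; D 4; B 6; E 4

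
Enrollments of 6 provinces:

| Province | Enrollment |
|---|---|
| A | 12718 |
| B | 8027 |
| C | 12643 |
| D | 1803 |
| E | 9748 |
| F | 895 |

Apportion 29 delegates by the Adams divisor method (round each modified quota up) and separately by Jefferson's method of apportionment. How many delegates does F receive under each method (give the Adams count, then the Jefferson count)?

Adams: A 8, B 5, C 8, D 1, E 6, F 1.
Jefferson: A 9, B 5, C 8, D 1, E 6, F 0.
F gets 1 under Adams and 0 under Jefferson.

1 and 0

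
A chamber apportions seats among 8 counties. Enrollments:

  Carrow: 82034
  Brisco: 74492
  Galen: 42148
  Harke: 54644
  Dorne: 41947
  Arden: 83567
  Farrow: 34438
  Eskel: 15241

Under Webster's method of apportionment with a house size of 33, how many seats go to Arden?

Standard divisor 428511/33 ≈ 12985.182; standard quotas: Carrow 6.318, Brisco 5.737, Galen 3.246, Harke 4.208, Dorne 3.230, Arden 6.436, Farrow 2.652, Eskel 1.174.
Rounding to the nearest integer gives 6, 6, 3, 4, 3, 6, 3, 1 = 32 seats, so the divisor must be adjusted.
With modified divisor 12700: modified quotas Carrow 6.459, Brisco 5.866, Galen 3.319, Harke 4.303, Dorne 3.303, Arden 6.580, Farrow 2.712, Eskel 1.200.
Rounding to the nearest integer: Carrow 6, Brisco 6, Galen 3, Harke 4, Dorne 3, Arden 7, Farrow 3, Eskel 1 (total 33).
Arden receives 7.

7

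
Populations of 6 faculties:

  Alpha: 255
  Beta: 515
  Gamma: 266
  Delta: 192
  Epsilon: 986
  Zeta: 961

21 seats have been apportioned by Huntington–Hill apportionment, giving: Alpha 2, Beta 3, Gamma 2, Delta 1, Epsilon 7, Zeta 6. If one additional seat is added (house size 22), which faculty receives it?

Priority for the next seat is population ÷ (√(s·(s+1))).
Priorities: Alpha 104.103, Beta 148.668, Gamma 108.594, Delta 135.765, Epsilon 131.760, Zeta 148.286.
Highest priority: Beta.

Beta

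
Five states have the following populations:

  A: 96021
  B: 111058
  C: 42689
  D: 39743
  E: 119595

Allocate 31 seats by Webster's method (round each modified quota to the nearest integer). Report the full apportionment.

A 7, B 9, C 3, D 3, E 9

Standard divisor 409106/31 ≈ 13196.968; standard quotas: A 7.276, B 8.415, C 3.235, D 3.012, E 9.062.
Rounding to the nearest integer gives 7, 8, 3, 3, 9 = 30 seats, so the divisor must be adjusted.
With modified divisor 12900: modified quotas A 7.443, B 8.609, C 3.309, D 3.081, E 9.271.
Rounding to the nearest integer: A 7, B 9, C 3, D 3, E 9 (total 31).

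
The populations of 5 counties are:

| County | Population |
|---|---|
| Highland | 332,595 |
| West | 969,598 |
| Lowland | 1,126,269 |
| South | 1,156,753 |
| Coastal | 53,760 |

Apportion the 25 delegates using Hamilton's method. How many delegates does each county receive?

Highland 2, West 7, Lowland 8, South 8, Coastal 0

The standard divisor is 3638975/25 = 145559.
Standard quotas: Highland 2.2849, West 6.6612, Lowland 7.7375, South 7.9470, Coastal 0.3693.
Lower quotas: Highland 2, West 6, Lowland 7, South 7, Coastal 0 (sum 22, leaving 3 seats).
Remainders in descending order: South 0.9470, Lowland 0.7375, West 0.6612, Coastal 0.3693, Highland 0.2849.
The surplus seats go to South, Lowland, West.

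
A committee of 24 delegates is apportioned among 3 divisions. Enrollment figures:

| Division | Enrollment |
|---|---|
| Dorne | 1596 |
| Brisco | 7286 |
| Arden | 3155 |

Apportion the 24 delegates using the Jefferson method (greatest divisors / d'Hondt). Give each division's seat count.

Standard divisor 12037/24 ≈ 501.542; standard quotas: Dorne 3.182, Brisco 14.527, Arden 6.291.
Rounding down gives 3, 14, 6 = 23 seats, so the divisor must be adjusted.
With modified divisor 470: modified quotas Dorne 3.396, Brisco 15.502, Arden 6.713.
Rounding down: Dorne 3, Brisco 15, Arden 6 (total 24).

Dorne 3, Brisco 15, Arden 6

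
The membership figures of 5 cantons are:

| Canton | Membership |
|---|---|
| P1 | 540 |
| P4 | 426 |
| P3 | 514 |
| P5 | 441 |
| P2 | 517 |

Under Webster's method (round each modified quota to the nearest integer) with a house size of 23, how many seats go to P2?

Standard divisor 2438/23 ≈ 106; standard quotas: P1 5.094, P4 4.019, P3 4.849, P5 4.160, P2 4.877.
Rounding to the nearest integer gives P1 5, P4 4, P3 5, P5 4, P2 5 — total 23, matching the house size, so no adjustment is needed.
P2 receives 5.

5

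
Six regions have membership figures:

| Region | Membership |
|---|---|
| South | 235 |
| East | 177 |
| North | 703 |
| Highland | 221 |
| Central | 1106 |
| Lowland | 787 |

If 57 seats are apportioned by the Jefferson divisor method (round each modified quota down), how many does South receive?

4

Standard divisor 3229/57 ≈ 56.649; standard quotas: South 4.148, East 3.124, North 12.410, Highland 3.901, Central 19.524, Lowland 13.893.
Rounding down gives 4, 3, 12, 3, 19, 13 = 54 seats, so the divisor must be adjusted.
With modified divisor 54.7: modified quotas South 4.296, East 3.236, North 12.852, Highland 4.040, Central 20.219, Lowland 14.388.
Rounding down: South 4, East 3, North 12, Highland 4, Central 20, Lowland 14 (total 57).
South receives 4.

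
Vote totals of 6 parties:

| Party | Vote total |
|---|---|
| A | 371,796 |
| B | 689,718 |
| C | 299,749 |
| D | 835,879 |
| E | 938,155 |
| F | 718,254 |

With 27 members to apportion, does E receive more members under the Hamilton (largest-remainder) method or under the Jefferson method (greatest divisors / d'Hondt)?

Jefferson

Hamilton: A 3, B 5, C 2, D 6, E 6, F 5.
Jefferson: A 2, B 5, C 2, D 6, E 7, F 5.
E gets 6 under Hamilton and 7 under Jefferson.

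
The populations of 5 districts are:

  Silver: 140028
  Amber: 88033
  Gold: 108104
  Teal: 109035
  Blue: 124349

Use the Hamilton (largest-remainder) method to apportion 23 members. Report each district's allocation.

The standard divisor is 569549/23 = 24763.
Standard quotas: Silver 5.6547, Amber 3.5550, Gold 4.3655, Teal 4.4031, Blue 5.0216.
Lower quotas: Silver 5, Amber 3, Gold 4, Teal 4, Blue 5 (sum 21, leaving 2 seats).
Remainders in descending order: Silver 0.6547, Amber 0.5550, Teal 0.4031, Gold 0.3655, Blue 0.0216.
Largest remainders: Silver, Amber receive the extra seats.

Silver: 6, Amber: 4, Gold: 4, Teal: 4, Blue: 5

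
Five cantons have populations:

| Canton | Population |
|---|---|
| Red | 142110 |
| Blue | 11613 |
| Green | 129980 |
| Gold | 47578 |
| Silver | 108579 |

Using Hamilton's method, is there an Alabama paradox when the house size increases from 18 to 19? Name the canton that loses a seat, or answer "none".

Blue

At 18 seats: Red 6, Blue 1, Green 5, Gold 2, Silver 4.
At 19 seats: Red 6, Blue 0, Green 6, Gold 2, Silver 5.
Blue drops from 1 to 0.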